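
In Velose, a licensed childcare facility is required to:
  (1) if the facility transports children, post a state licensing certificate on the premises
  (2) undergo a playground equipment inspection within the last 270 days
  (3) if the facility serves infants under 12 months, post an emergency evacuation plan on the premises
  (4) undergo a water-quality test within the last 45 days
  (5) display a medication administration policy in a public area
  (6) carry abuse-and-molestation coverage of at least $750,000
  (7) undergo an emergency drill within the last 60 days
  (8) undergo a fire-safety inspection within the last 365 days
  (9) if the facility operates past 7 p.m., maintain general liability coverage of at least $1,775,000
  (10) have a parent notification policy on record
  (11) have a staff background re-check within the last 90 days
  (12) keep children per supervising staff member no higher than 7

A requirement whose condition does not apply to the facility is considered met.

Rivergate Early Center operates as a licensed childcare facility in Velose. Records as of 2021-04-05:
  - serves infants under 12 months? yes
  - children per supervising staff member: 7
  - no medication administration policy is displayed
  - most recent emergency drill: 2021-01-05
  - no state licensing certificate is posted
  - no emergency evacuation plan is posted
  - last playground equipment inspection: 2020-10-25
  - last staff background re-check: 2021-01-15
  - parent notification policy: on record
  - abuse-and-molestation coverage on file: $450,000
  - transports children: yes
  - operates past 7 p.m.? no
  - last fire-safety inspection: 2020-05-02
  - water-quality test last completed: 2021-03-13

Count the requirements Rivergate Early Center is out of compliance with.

1. condition 'transports children' holds; state licensing certificate absent → not met
2. playground equipment inspection 162 days ago vs limit 270 → met
3. condition 'serves infants under 12 months' holds; emergency evacuation plan absent → not met
4. water-quality test 23 days ago vs limit 45 → met
5. medication administration policy absent → not met
6. abuse-and-molestation coverage $450,000 < $750,000 → not met
7. emergency drill 90 days ago vs limit 60 → not met
8. fire-safety inspection 338 days ago vs limit 365 → met
9. condition 'operates past 7 p.m.' does not hold → requirement n/a → met
10. parent notification policy present → met
11. staff background re-check 80 days ago vs limit 90 → met
12. children per supervising staff member 7 ≤ 7 → met
Not met: 5 of 12

5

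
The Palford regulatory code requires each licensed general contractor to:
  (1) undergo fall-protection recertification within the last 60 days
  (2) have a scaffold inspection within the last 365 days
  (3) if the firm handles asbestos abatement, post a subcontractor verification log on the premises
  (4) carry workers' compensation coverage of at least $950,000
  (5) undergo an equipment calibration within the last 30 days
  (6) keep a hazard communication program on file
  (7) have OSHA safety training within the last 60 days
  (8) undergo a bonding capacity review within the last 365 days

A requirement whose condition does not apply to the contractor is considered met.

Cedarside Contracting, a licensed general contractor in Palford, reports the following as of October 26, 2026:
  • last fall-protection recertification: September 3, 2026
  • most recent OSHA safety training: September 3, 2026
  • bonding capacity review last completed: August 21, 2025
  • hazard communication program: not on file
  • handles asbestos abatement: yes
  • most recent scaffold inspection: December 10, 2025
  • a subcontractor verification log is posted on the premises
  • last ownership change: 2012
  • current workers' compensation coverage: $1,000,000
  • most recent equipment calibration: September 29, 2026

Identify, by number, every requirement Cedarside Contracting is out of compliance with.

6, 8

1. fall-protection recertification 53 days ago vs limit 60 → met
2. scaffold inspection 320 days ago vs limit 365 → met
3. condition 'handles asbestos abatement' holds; subcontractor verification log present → met
4. workers' compensation coverage $1,000,000 ≥ $950,000 → met
5. equipment calibration 27 days ago vs limit 30 → met
6. hazard communication program absent → not met
7. OSHA safety training 53 days ago vs limit 60 → met
8. bonding capacity review 431 days ago vs limit 365 → not met
Not met: 6, 8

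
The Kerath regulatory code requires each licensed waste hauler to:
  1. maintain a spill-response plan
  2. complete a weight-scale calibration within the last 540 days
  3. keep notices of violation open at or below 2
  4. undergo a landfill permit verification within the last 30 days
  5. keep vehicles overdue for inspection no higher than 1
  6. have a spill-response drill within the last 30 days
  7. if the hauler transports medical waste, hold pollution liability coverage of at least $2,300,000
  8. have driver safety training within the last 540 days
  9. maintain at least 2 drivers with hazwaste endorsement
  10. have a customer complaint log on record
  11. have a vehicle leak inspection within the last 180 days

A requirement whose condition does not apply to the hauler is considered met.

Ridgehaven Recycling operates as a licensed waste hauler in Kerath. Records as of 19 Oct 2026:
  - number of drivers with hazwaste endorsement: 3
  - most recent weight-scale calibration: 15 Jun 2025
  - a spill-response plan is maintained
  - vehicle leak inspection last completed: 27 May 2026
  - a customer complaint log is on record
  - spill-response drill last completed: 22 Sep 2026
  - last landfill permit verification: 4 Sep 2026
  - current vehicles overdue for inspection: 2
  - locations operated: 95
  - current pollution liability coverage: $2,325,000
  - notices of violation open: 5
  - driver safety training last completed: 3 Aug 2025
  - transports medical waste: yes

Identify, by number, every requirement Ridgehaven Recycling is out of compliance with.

1. spill-response plan present → met
2. weight-scale calibration 491 days ago vs limit 540 → met
3. notices of violation open 5 > 2 → not met
4. landfill permit verification 45 days ago vs limit 30 → not met
5. vehicles overdue for inspection 2 > 1 → not met
6. spill-response drill 27 days ago vs limit 30 → met
7. condition 'transports medical waste' holds; pollution liability coverage $2,325,000 ≥ $2,300,000 → met
8. driver safety training 442 days ago vs limit 540 → met
9. drivers with hazwaste endorsement 3 ≥ 2 → met
10. customer complaint log present → met
11. vehicle leak inspection 145 days ago vs limit 180 → met
Not met: 3, 4, 5

3, 4, 5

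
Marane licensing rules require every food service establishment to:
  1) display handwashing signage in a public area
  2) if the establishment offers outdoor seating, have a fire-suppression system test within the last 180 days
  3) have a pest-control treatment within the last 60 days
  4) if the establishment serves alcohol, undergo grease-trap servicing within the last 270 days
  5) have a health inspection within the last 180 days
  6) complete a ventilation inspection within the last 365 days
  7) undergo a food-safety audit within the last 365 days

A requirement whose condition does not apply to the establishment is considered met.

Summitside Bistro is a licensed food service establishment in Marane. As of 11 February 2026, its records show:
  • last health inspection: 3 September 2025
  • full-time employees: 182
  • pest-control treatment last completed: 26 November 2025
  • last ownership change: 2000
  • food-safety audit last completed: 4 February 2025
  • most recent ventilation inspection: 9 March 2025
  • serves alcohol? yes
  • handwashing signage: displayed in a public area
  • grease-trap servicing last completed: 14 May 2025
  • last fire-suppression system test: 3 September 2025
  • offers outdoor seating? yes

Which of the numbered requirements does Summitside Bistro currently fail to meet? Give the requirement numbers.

1. handwashing signage present → met
2. condition 'offers outdoor seating' holds; fire-suppression system test 161 days ago vs limit 180 → met
3. pest-control treatment 77 days ago vs limit 60 → not met
4. condition 'serves alcohol' holds; grease-trap servicing 273 days ago vs limit 270 → not met
5. health inspection 161 days ago vs limit 180 → met
6. ventilation inspection 339 days ago vs limit 365 → met
7. food-safety audit 372 days ago vs limit 365 → not met
Not met: 3, 4, 7

3, 4, 7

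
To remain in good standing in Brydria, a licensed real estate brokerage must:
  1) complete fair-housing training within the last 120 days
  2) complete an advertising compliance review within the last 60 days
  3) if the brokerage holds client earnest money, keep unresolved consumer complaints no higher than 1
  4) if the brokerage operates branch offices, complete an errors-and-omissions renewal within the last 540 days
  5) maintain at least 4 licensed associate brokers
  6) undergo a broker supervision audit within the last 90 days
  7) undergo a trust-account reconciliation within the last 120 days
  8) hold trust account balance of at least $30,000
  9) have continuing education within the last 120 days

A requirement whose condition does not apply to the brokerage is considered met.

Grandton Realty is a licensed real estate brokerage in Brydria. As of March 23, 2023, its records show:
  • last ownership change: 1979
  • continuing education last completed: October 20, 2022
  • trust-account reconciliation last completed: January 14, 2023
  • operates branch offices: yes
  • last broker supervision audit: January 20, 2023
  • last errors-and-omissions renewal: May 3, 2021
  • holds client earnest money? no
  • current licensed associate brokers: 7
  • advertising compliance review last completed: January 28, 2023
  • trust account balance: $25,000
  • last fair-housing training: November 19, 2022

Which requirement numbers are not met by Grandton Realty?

1, 4, 8, 9

1. fair-housing training 124 days ago vs limit 120 → not met
2. advertising compliance review 54 days ago vs limit 60 → met
3. condition 'holds client earnest money' does not hold → requirement n/a → met
4. condition 'operates branch offices' holds; errors-and-omissions renewal 689 days ago vs limit 540 → not met
5. licensed associate brokers 7 ≥ 4 → met
6. broker supervision audit 62 days ago vs limit 90 → met
7. trust-account reconciliation 68 days ago vs limit 120 → met
8. trust account balance $25,000 < $30,000 → not met
9. continuing education 154 days ago vs limit 120 → not met
Not met: 1, 4, 8, 9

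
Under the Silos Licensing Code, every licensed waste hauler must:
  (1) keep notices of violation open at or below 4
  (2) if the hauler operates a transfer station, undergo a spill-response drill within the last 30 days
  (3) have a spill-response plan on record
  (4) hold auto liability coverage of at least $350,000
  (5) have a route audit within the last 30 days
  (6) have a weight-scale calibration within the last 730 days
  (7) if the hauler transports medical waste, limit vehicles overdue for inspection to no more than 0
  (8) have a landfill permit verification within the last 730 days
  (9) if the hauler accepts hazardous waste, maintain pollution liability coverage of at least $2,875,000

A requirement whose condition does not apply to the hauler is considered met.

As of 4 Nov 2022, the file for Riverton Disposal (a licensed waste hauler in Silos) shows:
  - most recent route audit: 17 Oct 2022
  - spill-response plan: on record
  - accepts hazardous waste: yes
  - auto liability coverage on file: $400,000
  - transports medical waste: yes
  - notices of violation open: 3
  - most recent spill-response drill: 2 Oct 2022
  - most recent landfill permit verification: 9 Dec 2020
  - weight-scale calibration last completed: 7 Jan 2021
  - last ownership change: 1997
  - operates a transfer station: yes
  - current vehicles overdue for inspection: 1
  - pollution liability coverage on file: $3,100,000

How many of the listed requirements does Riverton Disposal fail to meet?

2

1. notices of violation open 3 ≤ 4 → met
2. condition 'operates a transfer station' holds; spill-response drill 33 days ago vs limit 30 → not met
3. spill-response plan present → met
4. auto liability coverage $400,000 ≥ $350,000 → met
5. route audit 18 days ago vs limit 30 → met
6. weight-scale calibration 666 days ago vs limit 730 → met
7. condition 'transports medical waste' holds; vehicles overdue for inspection 1 > 0 → not met
8. landfill permit verification 695 days ago vs limit 730 → met
9. condition 'accepts hazardous waste' holds; pollution liability coverage $3,100,000 ≥ $2,875,000 → met
Not met: 2 of 9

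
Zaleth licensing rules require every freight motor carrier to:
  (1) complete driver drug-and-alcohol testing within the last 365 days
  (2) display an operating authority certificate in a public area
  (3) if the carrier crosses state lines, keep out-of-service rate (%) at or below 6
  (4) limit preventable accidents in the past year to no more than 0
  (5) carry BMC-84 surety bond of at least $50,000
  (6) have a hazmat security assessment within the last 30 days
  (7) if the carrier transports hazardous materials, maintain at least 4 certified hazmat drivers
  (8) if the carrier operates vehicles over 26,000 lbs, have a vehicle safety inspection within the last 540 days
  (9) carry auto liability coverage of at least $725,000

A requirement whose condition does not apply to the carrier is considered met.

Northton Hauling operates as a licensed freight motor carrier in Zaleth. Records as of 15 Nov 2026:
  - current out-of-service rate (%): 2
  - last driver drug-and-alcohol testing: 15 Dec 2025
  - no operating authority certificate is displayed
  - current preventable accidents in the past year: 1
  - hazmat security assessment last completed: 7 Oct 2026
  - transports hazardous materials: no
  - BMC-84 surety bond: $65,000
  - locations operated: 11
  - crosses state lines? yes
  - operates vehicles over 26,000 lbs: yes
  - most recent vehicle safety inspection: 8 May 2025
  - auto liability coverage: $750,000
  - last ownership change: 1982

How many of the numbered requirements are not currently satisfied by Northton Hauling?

4

1. driver drug-and-alcohol testing 335 days ago vs limit 365 → met
2. operating authority certificate absent → not met
3. condition 'crosses state lines' holds; out-of-service rate (%) 2 ≤ 6 → met
4. preventable accidents in the past year 1 > 0 → not met
5. BMC-84 surety bond $65,000 ≥ $50,000 → met
6. hazmat security assessment 39 days ago vs limit 30 → not met
7. condition 'transports hazardous materials' does not hold → requirement n/a → met
8. condition 'operates vehicles over 26,000 lbs' holds; vehicle safety inspection 556 days ago vs limit 540 → not met
9. auto liability coverage $750,000 ≥ $725,000 → met
Not met: 4 of 9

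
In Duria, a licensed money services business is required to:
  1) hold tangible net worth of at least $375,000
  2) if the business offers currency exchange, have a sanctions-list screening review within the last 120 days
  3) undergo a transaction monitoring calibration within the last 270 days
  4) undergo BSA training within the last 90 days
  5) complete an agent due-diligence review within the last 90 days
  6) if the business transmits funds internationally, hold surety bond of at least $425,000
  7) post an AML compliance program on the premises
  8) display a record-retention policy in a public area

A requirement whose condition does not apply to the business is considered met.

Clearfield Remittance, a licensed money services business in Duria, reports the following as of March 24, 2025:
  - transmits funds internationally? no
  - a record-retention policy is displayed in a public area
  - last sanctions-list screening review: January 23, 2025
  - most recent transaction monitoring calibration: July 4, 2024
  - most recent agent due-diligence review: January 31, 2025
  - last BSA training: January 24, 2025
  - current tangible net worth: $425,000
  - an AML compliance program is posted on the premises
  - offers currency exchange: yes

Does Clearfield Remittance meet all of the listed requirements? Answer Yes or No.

Yes

1. tangible net worth $425,000 ≥ $375,000 → met
2. condition 'offers currency exchange' holds; sanctions-list screening review 60 days ago vs limit 120 → met
3. transaction monitoring calibration 263 days ago vs limit 270 → met
4. BSA training 59 days ago vs limit 90 → met
5. agent due-diligence review 52 days ago vs limit 90 → met
6. condition 'transmits funds internationally' does not hold → requirement n/a → met
7. AML compliance program present → met
8. record-retention policy present → met
All met.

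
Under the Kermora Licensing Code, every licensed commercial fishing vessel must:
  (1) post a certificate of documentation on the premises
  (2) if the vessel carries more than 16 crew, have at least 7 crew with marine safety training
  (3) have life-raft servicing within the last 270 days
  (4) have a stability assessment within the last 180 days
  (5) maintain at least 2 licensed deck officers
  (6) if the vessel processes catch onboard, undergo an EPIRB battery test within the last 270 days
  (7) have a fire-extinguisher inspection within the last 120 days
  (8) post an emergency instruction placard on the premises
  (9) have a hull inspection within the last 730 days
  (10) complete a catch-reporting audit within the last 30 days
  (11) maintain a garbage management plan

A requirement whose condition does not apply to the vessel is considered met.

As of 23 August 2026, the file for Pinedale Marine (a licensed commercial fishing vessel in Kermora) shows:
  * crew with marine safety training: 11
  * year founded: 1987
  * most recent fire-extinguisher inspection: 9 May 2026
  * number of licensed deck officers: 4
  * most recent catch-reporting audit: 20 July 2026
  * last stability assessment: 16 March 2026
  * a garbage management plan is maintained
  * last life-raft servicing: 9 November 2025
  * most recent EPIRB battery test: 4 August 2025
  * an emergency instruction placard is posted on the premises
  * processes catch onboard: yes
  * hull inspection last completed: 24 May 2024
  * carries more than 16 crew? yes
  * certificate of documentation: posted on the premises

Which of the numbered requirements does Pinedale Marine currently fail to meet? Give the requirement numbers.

1. certificate of documentation present → met
2. condition 'carries more than 16 crew' holds; crew with marine safety training 11 ≥ 7 → met
3. life-raft servicing 287 days ago vs limit 270 → not met
4. stability assessment 160 days ago vs limit 180 → met
5. licensed deck officers 4 ≥ 2 → met
6. condition 'processes catch onboard' holds; EPIRB battery test 384 days ago vs limit 270 → not met
7. fire-extinguisher inspection 106 days ago vs limit 120 → met
8. emergency instruction placard present → met
9. hull inspection 821 days ago vs limit 730 → not met
10. catch-reporting audit 34 days ago vs limit 30 → not met
11. garbage management plan present → met
Not met: 3, 6, 9, 10

3, 6, 9, 10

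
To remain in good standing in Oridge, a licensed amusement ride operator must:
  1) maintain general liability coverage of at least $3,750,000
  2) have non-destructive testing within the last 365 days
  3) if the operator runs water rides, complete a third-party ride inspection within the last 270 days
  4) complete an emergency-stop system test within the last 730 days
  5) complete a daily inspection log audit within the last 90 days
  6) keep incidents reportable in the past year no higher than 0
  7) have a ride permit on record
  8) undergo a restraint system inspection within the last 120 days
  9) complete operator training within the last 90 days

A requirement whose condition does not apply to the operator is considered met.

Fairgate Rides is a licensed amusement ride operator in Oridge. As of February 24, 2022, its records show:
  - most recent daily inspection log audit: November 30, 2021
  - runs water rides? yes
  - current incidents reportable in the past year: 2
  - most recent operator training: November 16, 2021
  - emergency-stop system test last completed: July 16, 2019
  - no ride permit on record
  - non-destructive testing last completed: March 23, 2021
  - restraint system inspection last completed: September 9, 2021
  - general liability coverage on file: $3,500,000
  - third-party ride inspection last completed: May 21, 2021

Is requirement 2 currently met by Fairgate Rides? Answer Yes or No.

2. non-destructive testing 338 days ago vs limit 365 → met

Yes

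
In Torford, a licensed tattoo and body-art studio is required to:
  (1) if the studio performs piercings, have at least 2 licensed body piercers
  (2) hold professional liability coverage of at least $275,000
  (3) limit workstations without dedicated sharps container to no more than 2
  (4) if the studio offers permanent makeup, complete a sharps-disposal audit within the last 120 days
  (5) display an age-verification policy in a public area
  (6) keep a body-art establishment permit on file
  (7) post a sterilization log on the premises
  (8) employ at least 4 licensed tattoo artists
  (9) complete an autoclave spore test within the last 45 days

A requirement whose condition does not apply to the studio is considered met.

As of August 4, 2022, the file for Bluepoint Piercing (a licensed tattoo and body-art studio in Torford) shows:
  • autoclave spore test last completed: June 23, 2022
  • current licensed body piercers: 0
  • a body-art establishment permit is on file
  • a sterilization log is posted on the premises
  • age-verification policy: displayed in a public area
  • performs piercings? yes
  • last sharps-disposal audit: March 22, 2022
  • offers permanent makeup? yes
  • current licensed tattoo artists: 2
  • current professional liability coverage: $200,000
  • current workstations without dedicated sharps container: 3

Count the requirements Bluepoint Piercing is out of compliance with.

5

1. condition 'performs piercings' holds; licensed body piercers 0 < 2 → not met
2. professional liability coverage $200,000 < $275,000 → not met
3. workstations without dedicated sharps container 3 > 2 → not met
4. condition 'offers permanent makeup' holds; sharps-disposal audit 135 days ago vs limit 120 → not met
5. age-verification policy present → met
6. body-art establishment permit present → met
7. sterilization log present → met
8. licensed tattoo artists 2 < 4 → not met
9. autoclave spore test 42 days ago vs limit 45 → met
Not met: 5 of 9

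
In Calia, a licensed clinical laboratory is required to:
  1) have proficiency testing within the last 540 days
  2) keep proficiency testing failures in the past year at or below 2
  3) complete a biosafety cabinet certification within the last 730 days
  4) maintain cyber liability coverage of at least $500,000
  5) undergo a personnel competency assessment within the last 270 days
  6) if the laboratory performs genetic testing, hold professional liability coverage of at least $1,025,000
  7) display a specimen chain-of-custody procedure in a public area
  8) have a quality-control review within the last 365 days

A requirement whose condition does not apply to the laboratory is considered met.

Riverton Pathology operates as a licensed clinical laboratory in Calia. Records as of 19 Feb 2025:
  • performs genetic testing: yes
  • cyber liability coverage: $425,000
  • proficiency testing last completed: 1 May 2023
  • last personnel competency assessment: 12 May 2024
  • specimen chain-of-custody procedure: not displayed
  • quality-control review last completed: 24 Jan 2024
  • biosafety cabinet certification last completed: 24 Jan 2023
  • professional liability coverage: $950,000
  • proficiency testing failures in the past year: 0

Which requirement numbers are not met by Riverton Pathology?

1, 3, 4, 5, 6, 7, 8

1. proficiency testing 660 days ago vs limit 540 → not met
2. proficiency testing failures in the past year 0 ≤ 2 → met
3. biosafety cabinet certification 757 days ago vs limit 730 → not met
4. cyber liability coverage $425,000 < $500,000 → not met
5. personnel competency assessment 283 days ago vs limit 270 → not met
6. condition 'performs genetic testing' holds; professional liability coverage $950,000 < $1,025,000 → not met
7. specimen chain-of-custody procedure absent → not met
8. quality-control review 392 days ago vs limit 365 → not met
Not met: 1, 3, 4, 5, 6, 7, 8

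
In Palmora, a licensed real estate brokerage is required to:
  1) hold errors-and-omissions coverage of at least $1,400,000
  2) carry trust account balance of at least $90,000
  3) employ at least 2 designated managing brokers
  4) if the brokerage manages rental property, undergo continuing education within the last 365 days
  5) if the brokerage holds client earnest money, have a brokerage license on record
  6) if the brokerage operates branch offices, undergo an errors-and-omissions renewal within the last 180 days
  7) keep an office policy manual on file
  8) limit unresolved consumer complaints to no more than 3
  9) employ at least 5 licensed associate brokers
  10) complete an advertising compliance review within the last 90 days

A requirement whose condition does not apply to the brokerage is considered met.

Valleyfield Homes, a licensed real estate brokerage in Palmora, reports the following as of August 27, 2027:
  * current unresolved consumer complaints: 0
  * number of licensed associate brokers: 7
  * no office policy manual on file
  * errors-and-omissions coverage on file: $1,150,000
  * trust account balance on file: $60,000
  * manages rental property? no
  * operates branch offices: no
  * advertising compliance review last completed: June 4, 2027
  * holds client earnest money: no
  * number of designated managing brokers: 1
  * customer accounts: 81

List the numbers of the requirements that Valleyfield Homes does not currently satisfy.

1, 2, 3, 7

1. errors-and-omissions coverage $1,150,000 < $1,400,000 → not met
2. trust account balance $60,000 < $90,000 → not met
3. designated managing brokers 1 < 2 → not met
4. condition 'manages rental property' does not hold → requirement n/a → met
5. condition 'holds client earnest money' does not hold → requirement n/a → met
6. condition 'operates branch offices' does not hold → requirement n/a → met
7. office policy manual absent → not met
8. unresolved consumer complaints 0 ≤ 3 → met
9. licensed associate brokers 7 ≥ 5 → met
10. advertising compliance review 84 days ago vs limit 90 → met
Not met: 1, 2, 3, 7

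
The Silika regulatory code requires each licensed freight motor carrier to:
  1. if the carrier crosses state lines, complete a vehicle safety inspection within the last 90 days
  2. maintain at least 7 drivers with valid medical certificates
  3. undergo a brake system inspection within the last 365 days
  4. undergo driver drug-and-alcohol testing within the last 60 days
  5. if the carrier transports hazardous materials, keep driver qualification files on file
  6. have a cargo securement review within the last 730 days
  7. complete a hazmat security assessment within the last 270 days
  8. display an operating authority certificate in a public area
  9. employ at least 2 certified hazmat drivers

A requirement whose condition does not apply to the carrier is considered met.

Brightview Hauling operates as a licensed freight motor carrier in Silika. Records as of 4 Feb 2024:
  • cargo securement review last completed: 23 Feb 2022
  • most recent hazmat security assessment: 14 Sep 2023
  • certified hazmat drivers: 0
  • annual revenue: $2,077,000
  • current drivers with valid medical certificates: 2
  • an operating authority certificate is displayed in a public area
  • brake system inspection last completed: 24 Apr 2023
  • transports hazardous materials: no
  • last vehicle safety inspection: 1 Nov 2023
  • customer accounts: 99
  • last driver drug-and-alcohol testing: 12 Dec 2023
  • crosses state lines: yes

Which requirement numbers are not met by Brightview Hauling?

1, 2, 9

1. condition 'crosses state lines' holds; vehicle safety inspection 95 days ago vs limit 90 → not met
2. drivers with valid medical certificates 2 < 7 → not met
3. brake system inspection 286 days ago vs limit 365 → met
4. driver drug-and-alcohol testing 54 days ago vs limit 60 → met
5. condition 'transports hazardous materials' does not hold → requirement n/a → met
6. cargo securement review 711 days ago vs limit 730 → met
7. hazmat security assessment 143 days ago vs limit 270 → met
8. operating authority certificate present → met
9. certified hazmat drivers 0 < 2 → not met
Not met: 1, 2, 9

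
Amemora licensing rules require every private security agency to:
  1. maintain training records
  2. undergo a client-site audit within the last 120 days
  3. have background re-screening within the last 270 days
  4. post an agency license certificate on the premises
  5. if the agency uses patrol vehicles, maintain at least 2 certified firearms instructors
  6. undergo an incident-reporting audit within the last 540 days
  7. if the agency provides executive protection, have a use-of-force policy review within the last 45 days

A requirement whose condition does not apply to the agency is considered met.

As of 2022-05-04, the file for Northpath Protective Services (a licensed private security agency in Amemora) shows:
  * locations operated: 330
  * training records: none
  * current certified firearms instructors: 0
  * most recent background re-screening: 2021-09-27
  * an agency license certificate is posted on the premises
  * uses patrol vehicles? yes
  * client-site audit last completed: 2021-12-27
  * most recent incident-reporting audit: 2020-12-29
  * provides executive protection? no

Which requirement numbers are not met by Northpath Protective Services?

1. training records absent → not met
2. client-site audit 128 days ago vs limit 120 → not met
3. background re-screening 219 days ago vs limit 270 → met
4. agency license certificate present → met
5. condition 'uses patrol vehicles' holds; certified firearms instructors 0 < 2 → not met
6. incident-reporting audit 491 days ago vs limit 540 → met
7. condition 'provides executive protection' does not hold → requirement n/a → met
Not met: 1, 2, 5

1, 2, 5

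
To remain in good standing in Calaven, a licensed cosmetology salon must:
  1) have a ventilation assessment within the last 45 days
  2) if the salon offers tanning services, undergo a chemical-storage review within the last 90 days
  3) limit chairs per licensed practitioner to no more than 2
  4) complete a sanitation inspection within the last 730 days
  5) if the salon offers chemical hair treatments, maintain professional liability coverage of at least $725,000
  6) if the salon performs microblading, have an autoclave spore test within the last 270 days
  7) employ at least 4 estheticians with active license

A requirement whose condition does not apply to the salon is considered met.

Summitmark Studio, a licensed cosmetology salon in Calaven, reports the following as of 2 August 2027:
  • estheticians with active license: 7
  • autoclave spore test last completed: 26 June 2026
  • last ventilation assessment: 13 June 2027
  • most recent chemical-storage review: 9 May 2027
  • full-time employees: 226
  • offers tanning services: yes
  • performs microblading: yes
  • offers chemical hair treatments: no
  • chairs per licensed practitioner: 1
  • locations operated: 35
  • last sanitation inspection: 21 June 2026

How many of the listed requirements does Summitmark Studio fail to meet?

2

1. ventilation assessment 50 days ago vs limit 45 → not met
2. condition 'offers tanning services' holds; chemical-storage review 85 days ago vs limit 90 → met
3. chairs per licensed practitioner 1 ≤ 2 → met
4. sanitation inspection 407 days ago vs limit 730 → met
5. condition 'offers chemical hair treatments' does not hold → requirement n/a → met
6. condition 'performs microblading' holds; autoclave spore test 402 days ago vs limit 270 → not met
7. estheticians with active license 7 ≥ 4 → met
Not met: 2 of 7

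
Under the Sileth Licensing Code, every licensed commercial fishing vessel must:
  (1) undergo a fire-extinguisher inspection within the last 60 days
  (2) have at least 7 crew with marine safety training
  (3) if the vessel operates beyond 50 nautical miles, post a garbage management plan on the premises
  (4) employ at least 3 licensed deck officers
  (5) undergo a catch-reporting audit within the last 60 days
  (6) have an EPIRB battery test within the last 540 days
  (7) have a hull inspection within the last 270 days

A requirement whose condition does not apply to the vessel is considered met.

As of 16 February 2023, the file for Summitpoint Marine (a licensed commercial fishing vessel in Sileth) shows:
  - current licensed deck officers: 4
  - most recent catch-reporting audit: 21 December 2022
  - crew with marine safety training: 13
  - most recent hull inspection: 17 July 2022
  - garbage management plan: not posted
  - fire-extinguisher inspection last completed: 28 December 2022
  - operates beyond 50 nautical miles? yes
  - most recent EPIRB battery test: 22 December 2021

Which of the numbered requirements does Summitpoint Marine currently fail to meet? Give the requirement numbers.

3

1. fire-extinguisher inspection 50 days ago vs limit 60 → met
2. crew with marine safety training 13 ≥ 7 → met
3. condition 'operates beyond 50 nautical miles' holds; garbage management plan absent → not met
4. licensed deck officers 4 ≥ 3 → met
5. catch-reporting audit 57 days ago vs limit 60 → met
6. EPIRB battery test 421 days ago vs limit 540 → met
7. hull inspection 214 days ago vs limit 270 → met
Not met: 3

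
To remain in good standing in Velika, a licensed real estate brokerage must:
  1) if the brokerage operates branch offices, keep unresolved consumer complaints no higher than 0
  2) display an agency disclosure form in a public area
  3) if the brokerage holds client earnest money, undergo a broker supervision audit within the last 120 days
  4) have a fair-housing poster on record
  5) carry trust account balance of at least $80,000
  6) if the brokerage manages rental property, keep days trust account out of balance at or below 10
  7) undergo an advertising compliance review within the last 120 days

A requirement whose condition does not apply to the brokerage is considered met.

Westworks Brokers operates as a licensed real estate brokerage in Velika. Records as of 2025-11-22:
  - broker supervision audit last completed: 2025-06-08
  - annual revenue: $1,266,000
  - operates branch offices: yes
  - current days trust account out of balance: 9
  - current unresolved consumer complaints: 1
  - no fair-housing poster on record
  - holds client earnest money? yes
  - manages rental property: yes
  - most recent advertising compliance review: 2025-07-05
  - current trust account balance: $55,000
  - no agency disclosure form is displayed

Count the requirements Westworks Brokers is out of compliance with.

1. condition 'operates branch offices' holds; unresolved consumer complaints 1 > 0 → not met
2. agency disclosure form absent → not met
3. condition 'holds client earnest money' holds; broker supervision audit 167 days ago vs limit 120 → not met
4. fair-housing poster absent → not met
5. trust account balance $55,000 < $80,000 → not met
6. condition 'manages rental property' holds; days trust account out of balance 9 ≤ 10 → met
7. advertising compliance review 140 days ago vs limit 120 → not met
Not met: 6 of 7

6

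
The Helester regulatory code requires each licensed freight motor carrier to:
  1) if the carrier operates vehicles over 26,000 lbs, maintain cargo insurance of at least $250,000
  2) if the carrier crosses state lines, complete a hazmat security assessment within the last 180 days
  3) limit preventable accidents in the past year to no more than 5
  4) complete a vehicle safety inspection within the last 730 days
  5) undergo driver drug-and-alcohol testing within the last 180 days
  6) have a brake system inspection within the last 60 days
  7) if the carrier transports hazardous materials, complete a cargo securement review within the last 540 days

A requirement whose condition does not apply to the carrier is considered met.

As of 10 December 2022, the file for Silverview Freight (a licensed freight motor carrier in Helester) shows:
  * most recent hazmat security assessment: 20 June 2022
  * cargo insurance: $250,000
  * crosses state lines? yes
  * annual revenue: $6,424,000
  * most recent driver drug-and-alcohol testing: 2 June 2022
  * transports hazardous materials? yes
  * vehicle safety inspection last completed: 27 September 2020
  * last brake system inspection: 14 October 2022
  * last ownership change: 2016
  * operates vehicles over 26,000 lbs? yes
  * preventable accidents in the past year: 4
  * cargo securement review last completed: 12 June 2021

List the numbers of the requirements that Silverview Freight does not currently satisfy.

1. condition 'operates vehicles over 26,000 lbs' holds; cargo insurance $250,000 ≥ $250,000 → met
2. condition 'crosses state lines' holds; hazmat security assessment 173 days ago vs limit 180 → met
3. preventable accidents in the past year 4 ≤ 5 → met
4. vehicle safety inspection 804 days ago vs limit 730 → not met
5. driver drug-and-alcohol testing 191 days ago vs limit 180 → not met
6. brake system inspection 57 days ago vs limit 60 → met
7. condition 'transports hazardous materials' holds; cargo securement review 546 days ago vs limit 540 → not met
Not met: 4, 5, 7

4, 5, 7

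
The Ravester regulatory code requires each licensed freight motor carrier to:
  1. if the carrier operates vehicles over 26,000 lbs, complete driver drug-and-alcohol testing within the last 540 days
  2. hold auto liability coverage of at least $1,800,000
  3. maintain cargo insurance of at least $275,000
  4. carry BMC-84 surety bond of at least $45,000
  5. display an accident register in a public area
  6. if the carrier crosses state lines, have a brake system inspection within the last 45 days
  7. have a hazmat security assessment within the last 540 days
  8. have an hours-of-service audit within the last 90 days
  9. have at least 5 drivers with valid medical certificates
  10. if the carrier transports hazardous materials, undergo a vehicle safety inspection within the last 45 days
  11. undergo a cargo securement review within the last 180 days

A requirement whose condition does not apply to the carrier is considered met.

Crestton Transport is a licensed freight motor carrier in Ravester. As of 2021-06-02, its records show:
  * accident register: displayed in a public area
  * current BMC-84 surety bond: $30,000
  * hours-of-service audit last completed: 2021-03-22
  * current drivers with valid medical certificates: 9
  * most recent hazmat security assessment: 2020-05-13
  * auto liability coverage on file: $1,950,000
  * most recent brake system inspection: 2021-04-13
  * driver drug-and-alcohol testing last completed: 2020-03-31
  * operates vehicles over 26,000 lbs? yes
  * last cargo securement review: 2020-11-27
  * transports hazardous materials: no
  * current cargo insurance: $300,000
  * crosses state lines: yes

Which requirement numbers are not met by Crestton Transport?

4, 6, 11

1. condition 'operates vehicles over 26,000 lbs' holds; driver drug-and-alcohol testing 428 days ago vs limit 540 → met
2. auto liability coverage $1,950,000 ≥ $1,800,000 → met
3. cargo insurance $300,000 ≥ $275,000 → met
4. BMC-84 surety bond $30,000 < $45,000 → not met
5. accident register present → met
6. condition 'crosses state lines' holds; brake system inspection 50 days ago vs limit 45 → not met
7. hazmat security assessment 385 days ago vs limit 540 → met
8. hours-of-service audit 72 days ago vs limit 90 → met
9. drivers with valid medical certificates 9 ≥ 5 → met
10. condition 'transports hazardous materials' does not hold → requirement n/a → met
11. cargo securement review 187 days ago vs limit 180 → not met
Not met: 4, 6, 11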